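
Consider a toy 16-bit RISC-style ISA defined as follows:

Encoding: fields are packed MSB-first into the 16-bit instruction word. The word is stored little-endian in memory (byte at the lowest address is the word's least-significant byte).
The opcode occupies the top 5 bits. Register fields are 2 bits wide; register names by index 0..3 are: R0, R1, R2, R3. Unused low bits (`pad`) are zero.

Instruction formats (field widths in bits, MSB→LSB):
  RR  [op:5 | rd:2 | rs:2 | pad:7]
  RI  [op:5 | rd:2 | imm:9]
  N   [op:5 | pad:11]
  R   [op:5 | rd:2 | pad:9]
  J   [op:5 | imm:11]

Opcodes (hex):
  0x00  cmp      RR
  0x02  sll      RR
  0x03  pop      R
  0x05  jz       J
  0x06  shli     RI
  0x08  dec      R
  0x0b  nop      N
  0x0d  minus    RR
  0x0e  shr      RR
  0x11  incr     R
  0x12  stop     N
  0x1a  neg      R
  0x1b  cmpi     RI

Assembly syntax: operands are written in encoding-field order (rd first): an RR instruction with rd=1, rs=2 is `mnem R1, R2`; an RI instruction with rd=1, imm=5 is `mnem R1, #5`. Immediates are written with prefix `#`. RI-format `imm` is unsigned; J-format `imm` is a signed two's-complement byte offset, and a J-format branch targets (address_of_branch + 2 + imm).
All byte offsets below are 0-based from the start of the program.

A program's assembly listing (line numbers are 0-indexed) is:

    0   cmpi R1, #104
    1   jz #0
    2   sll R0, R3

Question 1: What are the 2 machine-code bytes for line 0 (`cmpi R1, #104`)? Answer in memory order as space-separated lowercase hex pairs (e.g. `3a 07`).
L0: cmpi op=0x1b:5|rd=1:2|imm=104:9 ⇒ 0xda68 ⇒ little 68 da

68 da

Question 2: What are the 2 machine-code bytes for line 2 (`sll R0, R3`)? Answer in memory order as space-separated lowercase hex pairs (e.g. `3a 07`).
L2: sll op=0x2:5|rd=0:2|rs=3:2|pad=0:7 ⇒ 0x1180 ⇒ little 80 11

80 11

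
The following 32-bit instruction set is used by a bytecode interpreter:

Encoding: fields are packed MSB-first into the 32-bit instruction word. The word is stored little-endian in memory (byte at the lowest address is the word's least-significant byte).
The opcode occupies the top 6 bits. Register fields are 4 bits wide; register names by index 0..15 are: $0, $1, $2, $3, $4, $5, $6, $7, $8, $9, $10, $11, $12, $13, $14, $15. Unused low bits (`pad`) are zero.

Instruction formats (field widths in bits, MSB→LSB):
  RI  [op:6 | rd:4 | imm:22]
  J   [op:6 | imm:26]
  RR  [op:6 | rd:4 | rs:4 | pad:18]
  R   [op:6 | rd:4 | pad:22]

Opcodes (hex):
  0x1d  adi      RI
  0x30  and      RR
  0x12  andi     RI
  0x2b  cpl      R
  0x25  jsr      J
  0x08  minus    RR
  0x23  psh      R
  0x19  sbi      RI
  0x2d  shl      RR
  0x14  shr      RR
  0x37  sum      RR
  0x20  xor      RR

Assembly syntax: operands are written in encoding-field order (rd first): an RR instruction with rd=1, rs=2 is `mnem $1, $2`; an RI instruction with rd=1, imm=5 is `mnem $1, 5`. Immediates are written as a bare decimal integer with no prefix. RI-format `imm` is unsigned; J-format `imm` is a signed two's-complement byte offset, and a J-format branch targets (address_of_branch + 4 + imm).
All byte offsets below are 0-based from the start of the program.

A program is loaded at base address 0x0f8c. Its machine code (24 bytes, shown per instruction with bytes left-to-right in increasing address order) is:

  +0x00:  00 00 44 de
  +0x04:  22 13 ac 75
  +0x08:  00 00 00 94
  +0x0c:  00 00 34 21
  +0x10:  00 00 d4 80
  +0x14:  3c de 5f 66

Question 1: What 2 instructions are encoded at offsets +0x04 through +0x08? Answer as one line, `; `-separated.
adi $6, 2888482; jsr 0

[04] 22 13 ac 75 → 0x75ac1322
  op=0x75ac1322>>26=0x1d ⇒ adi (RI)
  rd@[25:22]=0x6 ⇒ $6
  imm@[21:0]=0x2c1322 ⇒ 2888482
[08] 00 00 00 94 → 0x94000000
  op=0x94000000>>26=0x25 ⇒ jsr (J)
  imm@[25:0]=0x0 ⇒ 0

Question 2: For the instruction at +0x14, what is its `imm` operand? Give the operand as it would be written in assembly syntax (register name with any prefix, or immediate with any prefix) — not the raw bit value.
2088508

off 0x14: read 3c de 5f 66 as little → 0x665fde3c
  opcode bits[31:26]=0x19: sbi/RI
  rd: (w>>22)&0xf=0x9 → $9
  imm: (w>>0)&0x3fffff=0x1fde3c → 2088508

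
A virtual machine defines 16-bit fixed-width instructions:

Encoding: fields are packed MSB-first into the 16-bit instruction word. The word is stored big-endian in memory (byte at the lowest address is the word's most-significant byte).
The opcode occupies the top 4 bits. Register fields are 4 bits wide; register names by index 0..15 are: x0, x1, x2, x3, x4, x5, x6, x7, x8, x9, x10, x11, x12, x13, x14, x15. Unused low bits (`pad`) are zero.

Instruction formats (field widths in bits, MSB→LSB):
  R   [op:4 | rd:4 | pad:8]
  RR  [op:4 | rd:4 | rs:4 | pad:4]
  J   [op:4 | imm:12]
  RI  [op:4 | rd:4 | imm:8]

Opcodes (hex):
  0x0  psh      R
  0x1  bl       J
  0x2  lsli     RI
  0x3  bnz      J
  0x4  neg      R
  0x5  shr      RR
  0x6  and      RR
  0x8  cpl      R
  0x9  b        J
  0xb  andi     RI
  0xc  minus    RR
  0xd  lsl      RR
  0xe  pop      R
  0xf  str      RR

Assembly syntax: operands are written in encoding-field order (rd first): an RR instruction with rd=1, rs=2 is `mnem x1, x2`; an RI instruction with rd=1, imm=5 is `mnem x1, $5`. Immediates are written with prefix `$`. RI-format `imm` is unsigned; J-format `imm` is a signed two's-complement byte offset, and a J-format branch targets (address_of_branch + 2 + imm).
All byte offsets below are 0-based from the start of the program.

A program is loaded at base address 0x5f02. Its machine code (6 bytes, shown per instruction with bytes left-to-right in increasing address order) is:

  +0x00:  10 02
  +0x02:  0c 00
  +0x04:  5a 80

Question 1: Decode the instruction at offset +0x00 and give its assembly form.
bl $2

+0x00: 10 02 ⇒ word 0x1002 (big)
  opcode bits[15:12]=0x1: bl/J
  [11:0] imm=2 = $2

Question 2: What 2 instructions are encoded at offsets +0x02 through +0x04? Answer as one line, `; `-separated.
psh x12; shr x10, x8

off 0x02: read 0c 00 as big → 0x0c00
  opcode bits[15:12]=0x0: psh/R
  rd@[11:8]=0xc ⇒ x12
off 0x04: read 5a 80 as big → 0x5a80
  opcode bits[15:12]=0x5: shr/RR
  rd@[11:8]=0xa ⇒ x10
  rs@[7:4]=0x8 ⇒ x8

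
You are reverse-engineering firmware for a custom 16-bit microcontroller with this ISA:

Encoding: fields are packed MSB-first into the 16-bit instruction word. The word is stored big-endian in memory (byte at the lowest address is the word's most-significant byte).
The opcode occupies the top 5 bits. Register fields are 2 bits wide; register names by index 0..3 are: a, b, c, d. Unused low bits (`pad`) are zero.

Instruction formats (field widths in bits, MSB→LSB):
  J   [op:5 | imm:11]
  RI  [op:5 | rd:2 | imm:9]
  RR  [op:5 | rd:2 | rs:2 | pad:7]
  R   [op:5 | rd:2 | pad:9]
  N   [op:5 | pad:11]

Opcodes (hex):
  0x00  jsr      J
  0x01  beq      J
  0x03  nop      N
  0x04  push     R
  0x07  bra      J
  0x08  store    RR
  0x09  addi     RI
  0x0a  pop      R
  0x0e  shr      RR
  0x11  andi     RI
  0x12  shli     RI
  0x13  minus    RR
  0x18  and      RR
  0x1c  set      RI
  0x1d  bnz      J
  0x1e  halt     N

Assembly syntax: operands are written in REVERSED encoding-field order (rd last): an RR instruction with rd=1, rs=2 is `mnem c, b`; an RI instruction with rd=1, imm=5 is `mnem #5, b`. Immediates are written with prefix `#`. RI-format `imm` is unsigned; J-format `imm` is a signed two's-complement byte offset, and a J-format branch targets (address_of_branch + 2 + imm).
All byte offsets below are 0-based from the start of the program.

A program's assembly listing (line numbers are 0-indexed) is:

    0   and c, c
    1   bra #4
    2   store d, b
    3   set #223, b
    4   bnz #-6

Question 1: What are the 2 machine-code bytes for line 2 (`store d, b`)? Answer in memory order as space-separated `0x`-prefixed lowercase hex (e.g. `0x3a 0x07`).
0x43 0x80

L2: store op=0x8:5|rd=1:2|rs=3:2|pad=0:7 ⇒ 0x4380 ⇒ big 43 80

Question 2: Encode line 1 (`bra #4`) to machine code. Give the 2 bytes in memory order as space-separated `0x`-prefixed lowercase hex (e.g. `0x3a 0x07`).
0x38 0x04

1. bra fields op=0x7:5|imm=4:11 → word 3804h → 38 04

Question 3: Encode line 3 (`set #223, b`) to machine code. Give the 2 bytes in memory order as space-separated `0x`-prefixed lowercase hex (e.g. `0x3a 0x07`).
0xe2 0xdf

L3: set op=0x1c:5|rd=1:2|imm=223:9 ⇒ 0xe2df ⇒ big e2 df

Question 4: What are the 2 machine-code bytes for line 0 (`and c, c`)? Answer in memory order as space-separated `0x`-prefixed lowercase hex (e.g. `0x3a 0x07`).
line 0 (and): pack op=0x18:5|rd=2:2|rs=2:2|pad=0:7 = 0xc500; big→ c5 00

0xc5 0x00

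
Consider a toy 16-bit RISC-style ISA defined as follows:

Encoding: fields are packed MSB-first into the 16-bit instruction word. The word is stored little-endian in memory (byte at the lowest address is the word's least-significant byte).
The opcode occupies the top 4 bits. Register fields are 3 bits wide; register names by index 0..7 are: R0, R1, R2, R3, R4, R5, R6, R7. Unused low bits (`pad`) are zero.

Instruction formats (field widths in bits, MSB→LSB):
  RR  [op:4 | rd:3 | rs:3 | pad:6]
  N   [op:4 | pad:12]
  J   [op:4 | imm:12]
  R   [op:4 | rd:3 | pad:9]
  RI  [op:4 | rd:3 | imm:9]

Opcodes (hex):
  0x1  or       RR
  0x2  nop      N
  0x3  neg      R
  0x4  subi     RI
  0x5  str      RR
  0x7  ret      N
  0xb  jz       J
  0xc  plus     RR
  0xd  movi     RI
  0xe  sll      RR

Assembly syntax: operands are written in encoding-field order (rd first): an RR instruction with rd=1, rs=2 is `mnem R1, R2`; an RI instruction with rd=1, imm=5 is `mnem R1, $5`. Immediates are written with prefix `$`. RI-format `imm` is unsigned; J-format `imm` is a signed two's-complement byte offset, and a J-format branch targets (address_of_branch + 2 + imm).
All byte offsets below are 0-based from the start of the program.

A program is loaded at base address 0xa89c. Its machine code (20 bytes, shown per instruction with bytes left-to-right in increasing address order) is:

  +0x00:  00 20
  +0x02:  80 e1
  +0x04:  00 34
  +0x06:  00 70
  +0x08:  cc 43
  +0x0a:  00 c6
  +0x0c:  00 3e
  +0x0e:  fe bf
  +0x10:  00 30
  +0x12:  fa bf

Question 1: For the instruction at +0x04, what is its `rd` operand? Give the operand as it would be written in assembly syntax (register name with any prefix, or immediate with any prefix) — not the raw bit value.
R2

@+04  little-endian(00 34) = 0x3400
  op=0x3400>>12=0x3 ⇒ neg (R)
  [11:9] rd=2 = R2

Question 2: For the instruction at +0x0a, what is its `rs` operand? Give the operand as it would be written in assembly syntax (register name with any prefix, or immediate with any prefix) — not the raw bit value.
R0

off 0x0a: read 00 c6 as little → 0xc600
  opcode bits[15:12]=0xc: plus/RR
  rd@[11:9]=0x3 ⇒ R3
  rs@[8:6]=0x0 ⇒ R0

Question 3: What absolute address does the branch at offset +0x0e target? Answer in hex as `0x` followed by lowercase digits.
0xa8aa

off 0x0e: read fe bf as little → 0xbffe
  top 4b → 0xb → jz [J]
  [11:0] imm=4094 (s12→-2) = $-2
  target = base 0xa89c + off 0x0e + 2 + imm -2 = 0xa8aa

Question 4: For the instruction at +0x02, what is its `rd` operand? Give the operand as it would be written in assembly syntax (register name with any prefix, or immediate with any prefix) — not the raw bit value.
@+02  little-endian(80 e1) = 0xe180
  op=0xe180>>12=0xe ⇒ sll (RR)
  rd: (w>>9)&0x7=0x0 → R0
  rs: (w>>6)&0x7=0x6 → R6

R0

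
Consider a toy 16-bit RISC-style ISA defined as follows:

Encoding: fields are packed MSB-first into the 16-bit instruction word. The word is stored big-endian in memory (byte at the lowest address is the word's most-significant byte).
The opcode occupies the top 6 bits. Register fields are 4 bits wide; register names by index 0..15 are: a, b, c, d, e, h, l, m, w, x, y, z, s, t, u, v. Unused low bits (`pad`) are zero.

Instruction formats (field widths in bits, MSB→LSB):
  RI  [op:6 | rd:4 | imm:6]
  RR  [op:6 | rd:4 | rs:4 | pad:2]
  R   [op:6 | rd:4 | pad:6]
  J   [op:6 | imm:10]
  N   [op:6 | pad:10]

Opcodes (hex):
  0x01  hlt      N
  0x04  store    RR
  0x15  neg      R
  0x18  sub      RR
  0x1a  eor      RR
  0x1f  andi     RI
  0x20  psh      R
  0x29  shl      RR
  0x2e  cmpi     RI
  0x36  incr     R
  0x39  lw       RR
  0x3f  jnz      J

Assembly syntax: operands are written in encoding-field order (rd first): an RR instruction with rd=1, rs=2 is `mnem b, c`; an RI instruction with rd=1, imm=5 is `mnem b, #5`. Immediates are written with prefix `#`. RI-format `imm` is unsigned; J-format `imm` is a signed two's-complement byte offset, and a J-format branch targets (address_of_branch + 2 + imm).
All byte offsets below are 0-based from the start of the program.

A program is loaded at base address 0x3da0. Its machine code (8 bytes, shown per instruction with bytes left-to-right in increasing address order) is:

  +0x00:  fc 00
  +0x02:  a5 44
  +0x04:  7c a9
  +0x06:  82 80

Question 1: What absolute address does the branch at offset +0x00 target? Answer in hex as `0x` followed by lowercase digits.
[00] fc 00 → 0xfc00
  op=0xfc00>>10=0x3f ⇒ jnz (J)
  imm: (w>>0)&0x3ff=0x0 → #0
  target = base 0x3da0 + off 0x00 + 2 + imm 0 = 0x3da2

0x3da2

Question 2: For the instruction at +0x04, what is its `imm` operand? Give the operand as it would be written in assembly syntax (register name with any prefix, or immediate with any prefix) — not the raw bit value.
#41

off 0x04: read 7c a9 as big → 0x7ca9
  top 6b → 0x1f → andi [RI]
  [9:6] rd=2 = c
  [5:0] imm=41 = #41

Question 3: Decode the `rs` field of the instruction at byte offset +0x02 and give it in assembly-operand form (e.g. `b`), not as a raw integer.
@+02  big-endian(a5 44) = 0xa544
  opcode bits[15:10]=0x29: shl/RR
  rd@[9:6]=0x5 ⇒ h
  rs@[5:2]=0x1 ⇒ b

b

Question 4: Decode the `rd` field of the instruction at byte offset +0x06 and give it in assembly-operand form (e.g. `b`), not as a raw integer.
y

+0x06: 82 80 ⇒ word 0x8280 (big)
  opcode bits[15:10]=0x20: psh/R
  rd@[9:6]=0xa ⇒ y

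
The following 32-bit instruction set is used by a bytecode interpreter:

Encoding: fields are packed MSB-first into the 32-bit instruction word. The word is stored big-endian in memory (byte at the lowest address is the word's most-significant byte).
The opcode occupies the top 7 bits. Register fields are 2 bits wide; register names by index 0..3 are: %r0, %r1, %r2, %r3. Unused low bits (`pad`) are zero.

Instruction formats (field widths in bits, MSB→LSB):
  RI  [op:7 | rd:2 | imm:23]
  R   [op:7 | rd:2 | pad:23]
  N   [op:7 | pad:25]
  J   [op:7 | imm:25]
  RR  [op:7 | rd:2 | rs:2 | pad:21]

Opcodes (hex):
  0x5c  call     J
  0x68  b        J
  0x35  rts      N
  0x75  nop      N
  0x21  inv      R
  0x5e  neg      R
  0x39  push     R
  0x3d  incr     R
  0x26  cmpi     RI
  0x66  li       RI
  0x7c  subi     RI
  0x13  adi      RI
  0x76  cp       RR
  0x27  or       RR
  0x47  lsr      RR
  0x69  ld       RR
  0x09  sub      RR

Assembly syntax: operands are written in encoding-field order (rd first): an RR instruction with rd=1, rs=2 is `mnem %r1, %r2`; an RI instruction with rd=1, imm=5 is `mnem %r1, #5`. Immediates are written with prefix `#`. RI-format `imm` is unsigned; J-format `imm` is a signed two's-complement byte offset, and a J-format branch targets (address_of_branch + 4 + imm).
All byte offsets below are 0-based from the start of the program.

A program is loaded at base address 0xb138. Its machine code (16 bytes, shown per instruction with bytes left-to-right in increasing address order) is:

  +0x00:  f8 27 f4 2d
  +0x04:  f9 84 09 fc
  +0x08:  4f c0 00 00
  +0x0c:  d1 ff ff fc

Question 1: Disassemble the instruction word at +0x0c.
[0c] d1 ff ff fc → 0xd1fffffc
  op=0xd1fffffc>>25=0x68 ⇒ b (J)
  imm: (w>>0)&0x1ffffff=0x1fffffc (s25→-4) → #-4

b #-4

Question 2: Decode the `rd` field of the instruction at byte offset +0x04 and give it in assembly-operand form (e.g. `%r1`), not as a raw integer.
%r3

+0x04: f9 84 09 fc ⇒ word 0xf98409fc (big)
  op=0xf98409fc>>25=0x7c ⇒ subi (RI)
  rd: (w>>23)&0x3=0x3 → %r3
  imm: (w>>0)&0x7fffff=0x409fc → #264700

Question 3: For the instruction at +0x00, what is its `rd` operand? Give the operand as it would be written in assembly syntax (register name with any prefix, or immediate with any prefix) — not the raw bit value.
%r0

[00] f8 27 f4 2d → 0xf827f42d
  top 7b → 0x7c → subi [RI]
  rd@[24:23]=0x0 ⇒ %r0
  imm@[22:0]=0x27f42d ⇒ #2618413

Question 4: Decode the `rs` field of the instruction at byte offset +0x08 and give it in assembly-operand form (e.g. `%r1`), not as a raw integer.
off 0x08: read 4f c0 00 00 as big → 0x4fc00000
  opcode bits[31:25]=0x27: or/RR
  [24:23] rd=3 = %r3
  [22:21] rs=2 = %r2

%r2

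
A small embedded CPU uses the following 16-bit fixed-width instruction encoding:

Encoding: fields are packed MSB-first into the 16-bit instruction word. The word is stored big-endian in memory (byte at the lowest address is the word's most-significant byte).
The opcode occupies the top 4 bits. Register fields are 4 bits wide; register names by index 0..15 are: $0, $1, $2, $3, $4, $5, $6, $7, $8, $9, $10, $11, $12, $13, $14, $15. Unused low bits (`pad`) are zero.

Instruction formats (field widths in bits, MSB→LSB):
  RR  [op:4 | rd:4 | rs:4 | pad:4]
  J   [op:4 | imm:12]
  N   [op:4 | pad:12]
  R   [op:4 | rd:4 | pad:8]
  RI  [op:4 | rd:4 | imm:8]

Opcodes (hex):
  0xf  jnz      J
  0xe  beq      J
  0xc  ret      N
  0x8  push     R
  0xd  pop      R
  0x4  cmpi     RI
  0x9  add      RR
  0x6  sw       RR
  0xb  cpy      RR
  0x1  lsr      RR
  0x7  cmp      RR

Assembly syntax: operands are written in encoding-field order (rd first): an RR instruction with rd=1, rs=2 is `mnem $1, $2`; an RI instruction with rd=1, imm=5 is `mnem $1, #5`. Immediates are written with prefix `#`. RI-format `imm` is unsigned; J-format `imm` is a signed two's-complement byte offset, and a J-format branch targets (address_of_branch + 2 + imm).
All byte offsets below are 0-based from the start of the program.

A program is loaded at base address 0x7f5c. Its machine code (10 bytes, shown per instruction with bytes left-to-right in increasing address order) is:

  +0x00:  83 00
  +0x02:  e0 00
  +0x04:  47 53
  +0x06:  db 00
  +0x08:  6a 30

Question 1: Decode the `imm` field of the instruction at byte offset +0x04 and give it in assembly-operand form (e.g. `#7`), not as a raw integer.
@+04  big-endian(47 53) = 0x4753
  opcode bits[15:12]=0x4: cmpi/RI
  rd: (w>>8)&0xf=0x7 → $7
  imm: (w>>0)&0xff=0x53 → #83

#83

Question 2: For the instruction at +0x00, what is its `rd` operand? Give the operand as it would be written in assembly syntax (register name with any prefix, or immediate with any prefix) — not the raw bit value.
$3

[00] 83 00 → 0x8300
  top 4b → 0x8 → push [R]
  rd@[11:8]=0x3 ⇒ $3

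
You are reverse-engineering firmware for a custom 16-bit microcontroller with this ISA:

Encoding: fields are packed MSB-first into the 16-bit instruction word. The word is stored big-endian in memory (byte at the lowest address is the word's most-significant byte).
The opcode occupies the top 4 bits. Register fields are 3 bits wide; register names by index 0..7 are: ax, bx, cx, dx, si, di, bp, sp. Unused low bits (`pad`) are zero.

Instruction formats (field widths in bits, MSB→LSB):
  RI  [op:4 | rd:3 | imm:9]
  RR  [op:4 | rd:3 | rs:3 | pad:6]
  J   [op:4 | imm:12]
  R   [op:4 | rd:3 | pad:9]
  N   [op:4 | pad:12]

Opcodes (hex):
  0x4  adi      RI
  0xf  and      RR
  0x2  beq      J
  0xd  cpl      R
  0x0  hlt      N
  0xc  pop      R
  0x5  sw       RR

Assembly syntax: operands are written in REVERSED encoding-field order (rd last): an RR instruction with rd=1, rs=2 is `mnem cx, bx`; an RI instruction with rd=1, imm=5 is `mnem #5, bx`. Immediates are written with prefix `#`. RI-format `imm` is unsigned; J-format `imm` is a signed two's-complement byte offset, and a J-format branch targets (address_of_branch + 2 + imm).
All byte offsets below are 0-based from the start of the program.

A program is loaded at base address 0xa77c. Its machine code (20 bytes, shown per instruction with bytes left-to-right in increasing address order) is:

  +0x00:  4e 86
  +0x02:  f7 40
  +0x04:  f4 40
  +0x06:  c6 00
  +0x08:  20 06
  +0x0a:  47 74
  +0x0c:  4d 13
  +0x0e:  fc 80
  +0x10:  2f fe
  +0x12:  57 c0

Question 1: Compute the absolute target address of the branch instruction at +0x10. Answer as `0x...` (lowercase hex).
0xa78c

+0x10: 2f fe ⇒ word 0x2ffe (big)
  top 4b → 0x2 → beq [J]
  imm: (w>>0)&0xfff=0xffe (s12→-2) → #-2
  target = base 0xa77c + off 0x10 + 2 + imm -2 = 0xa78c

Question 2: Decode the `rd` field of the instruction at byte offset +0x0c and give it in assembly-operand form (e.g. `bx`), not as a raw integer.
@+0c  big-endian(4d 13) = 0x4d13
  top 4b → 0x4 → adi [RI]
  rd: (w>>9)&0x7=0x6 → bp
  imm: (w>>0)&0x1ff=0x113 → #275

bp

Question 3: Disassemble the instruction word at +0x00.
[00] 4e 86 → 0x4e86
  top 4b → 0x4 → adi [RI]
  rd@[11:9]=0x7 ⇒ sp
  imm@[8:0]=0x86 ⇒ #134

adi #134, sp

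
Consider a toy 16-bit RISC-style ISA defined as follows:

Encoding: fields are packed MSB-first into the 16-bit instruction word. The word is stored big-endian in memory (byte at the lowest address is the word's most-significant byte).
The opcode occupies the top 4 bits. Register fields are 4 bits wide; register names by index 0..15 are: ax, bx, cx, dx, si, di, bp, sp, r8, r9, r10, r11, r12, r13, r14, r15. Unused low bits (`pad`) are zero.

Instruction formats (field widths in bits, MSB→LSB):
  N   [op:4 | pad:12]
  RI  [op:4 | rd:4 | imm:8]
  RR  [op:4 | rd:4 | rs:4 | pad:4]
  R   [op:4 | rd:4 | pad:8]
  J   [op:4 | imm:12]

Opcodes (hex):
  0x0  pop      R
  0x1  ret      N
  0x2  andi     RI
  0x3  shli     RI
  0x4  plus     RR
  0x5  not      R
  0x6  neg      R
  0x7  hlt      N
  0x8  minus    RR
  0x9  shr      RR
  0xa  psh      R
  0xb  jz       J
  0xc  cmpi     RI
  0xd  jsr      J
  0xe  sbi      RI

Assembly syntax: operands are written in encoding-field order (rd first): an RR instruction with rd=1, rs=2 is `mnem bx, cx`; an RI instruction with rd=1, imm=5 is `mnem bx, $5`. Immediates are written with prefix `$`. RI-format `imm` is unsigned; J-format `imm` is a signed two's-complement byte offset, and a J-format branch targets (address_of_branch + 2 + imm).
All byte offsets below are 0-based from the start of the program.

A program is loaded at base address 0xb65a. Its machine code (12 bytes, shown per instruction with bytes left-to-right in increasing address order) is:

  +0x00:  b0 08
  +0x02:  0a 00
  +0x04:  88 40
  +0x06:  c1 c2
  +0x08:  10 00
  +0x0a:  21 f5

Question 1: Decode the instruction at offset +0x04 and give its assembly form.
minus r8, si

+0x04: 88 40 ⇒ word 0x8840 (big)
  opcode bits[15:12]=0x8: minus/RR
  [11:8] rd=8 = r8
  [7:4] rs=4 = si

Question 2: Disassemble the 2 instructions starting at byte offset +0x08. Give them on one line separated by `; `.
@+08  big-endian(10 00) = 0x1000
  top 4b → 0x1 → ret [N]
@+0a  big-endian(21 f5) = 0x21f5
  top 4b → 0x2 → andi [RI]
  rd: (w>>8)&0xf=0x1 → bx
  imm: (w>>0)&0xff=0xf5 → $245

ret; andi bx, $245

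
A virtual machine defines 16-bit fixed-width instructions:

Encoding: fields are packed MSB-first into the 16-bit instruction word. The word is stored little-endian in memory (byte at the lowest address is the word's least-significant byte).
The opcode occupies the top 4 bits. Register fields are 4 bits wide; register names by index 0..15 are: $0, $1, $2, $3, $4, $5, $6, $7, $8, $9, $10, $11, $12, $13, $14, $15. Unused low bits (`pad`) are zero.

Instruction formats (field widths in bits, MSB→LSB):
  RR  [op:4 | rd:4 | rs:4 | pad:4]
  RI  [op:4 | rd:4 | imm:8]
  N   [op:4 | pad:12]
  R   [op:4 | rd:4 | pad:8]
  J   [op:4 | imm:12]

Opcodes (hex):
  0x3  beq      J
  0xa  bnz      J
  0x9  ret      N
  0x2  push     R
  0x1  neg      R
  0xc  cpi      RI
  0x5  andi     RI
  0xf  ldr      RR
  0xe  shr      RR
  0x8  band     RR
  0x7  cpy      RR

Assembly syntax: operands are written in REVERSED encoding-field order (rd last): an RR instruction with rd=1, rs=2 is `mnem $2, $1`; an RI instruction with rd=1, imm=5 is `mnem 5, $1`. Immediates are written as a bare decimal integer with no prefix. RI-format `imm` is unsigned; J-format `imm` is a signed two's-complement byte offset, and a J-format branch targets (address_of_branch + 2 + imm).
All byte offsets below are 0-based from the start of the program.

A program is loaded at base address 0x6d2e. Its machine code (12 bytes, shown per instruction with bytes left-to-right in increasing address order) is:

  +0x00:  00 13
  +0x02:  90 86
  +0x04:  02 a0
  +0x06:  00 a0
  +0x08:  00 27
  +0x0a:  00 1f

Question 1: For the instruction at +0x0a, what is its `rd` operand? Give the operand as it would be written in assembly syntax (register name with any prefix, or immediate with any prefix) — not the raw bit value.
$15

[0a] 00 1f → 0x1f00
  op=0x1f00>>12=0x1 ⇒ neg (R)
  rd@[11:8]=0xf ⇒ $15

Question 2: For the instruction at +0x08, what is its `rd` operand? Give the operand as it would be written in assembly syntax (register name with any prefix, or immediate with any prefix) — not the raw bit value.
$7

+0x08: 00 27 ⇒ word 0x2700 (little)
  top 4b → 0x2 → push [R]
  rd@[11:8]=0x7 ⇒ $7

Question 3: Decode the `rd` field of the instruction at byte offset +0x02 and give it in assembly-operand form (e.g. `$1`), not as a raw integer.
@+02  little-endian(90 86) = 0x8690
  top 4b → 0x8 → band [RR]
  rd: (w>>8)&0xf=0x6 → $6
  rs: (w>>4)&0xf=0x9 → $9

$6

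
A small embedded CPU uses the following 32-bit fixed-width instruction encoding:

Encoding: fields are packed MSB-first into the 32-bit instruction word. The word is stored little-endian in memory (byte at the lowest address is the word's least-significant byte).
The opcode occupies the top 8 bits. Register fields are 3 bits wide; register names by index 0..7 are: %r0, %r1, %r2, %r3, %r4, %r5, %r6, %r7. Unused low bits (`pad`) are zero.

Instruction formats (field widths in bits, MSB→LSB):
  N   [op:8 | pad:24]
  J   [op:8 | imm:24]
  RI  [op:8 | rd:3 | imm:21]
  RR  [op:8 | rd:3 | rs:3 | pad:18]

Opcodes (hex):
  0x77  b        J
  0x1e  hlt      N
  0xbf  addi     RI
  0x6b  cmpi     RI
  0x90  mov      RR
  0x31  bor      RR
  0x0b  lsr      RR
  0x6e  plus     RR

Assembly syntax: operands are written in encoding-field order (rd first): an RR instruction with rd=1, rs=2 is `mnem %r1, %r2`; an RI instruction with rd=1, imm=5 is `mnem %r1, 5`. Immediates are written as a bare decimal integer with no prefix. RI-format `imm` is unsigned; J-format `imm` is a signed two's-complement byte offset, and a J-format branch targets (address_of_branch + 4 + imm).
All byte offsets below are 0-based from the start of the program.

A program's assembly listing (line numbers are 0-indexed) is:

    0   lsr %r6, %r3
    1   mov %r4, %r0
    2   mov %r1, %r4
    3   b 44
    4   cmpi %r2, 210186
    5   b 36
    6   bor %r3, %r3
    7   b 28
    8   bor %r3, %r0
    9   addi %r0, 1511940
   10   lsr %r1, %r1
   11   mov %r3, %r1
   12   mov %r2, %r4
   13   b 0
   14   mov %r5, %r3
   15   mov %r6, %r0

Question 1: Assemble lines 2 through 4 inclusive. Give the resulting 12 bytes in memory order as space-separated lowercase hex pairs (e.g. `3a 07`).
L2: mov op=0x90:8|rd=1:3|rs=4:3|pad=0:18 ⇒ 0x90300000 ⇒ little 00 00 30 90
L3: b op=0x77:8|imm=44:24 ⇒ 0x7700002c ⇒ little 2c 00 00 77
L4: cmpi op=0x6b:8|rd=2:3|imm=210186:21 ⇒ 0x6b43350a ⇒ little 0a 35 43 6b

00 00 30 90 2c 00 00 77 0a 35 43 6b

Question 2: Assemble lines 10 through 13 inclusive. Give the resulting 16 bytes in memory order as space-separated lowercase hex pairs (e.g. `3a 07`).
line 10 (lsr): pack op=0xb:8|rd=1:3|rs=1:3|pad=0:18 = 0x0b240000; little→ 00 00 24 0b
line 11 (mov): pack op=0x90:8|rd=3:3|rs=1:3|pad=0:18 = 0x90640000; little→ 00 00 64 90
line 12 (mov): pack op=0x90:8|rd=2:3|rs=4:3|pad=0:18 = 0x90500000; little→ 00 00 50 90
line 13 (b): pack op=0x77:8|imm=0:24 = 0x77000000; little→ 00 00 00 77

00 00 24 0b 00 00 64 90 00 00 50 90 00 00 00 77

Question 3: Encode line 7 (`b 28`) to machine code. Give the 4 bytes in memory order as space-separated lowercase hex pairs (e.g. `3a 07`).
L7: b op=0x77:8|imm=28:24 ⇒ 0x7700001c ⇒ little 1c 00 00 77

1c 00 00 77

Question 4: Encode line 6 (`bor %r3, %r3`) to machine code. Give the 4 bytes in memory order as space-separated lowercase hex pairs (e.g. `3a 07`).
00 00 6c 31

L6: bor op=0x31:8|rd=3:3|rs=3:3|pad=0:18 ⇒ 0x316c0000 ⇒ little 00 00 6c 31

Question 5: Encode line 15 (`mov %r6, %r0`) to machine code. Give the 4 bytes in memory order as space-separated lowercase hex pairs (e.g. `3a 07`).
00 00 c0 90

L15: mov op=0x90:8|rd=6:3|rs=0:3|pad=0:18 ⇒ 0x90c00000 ⇒ little 00 00 c0 90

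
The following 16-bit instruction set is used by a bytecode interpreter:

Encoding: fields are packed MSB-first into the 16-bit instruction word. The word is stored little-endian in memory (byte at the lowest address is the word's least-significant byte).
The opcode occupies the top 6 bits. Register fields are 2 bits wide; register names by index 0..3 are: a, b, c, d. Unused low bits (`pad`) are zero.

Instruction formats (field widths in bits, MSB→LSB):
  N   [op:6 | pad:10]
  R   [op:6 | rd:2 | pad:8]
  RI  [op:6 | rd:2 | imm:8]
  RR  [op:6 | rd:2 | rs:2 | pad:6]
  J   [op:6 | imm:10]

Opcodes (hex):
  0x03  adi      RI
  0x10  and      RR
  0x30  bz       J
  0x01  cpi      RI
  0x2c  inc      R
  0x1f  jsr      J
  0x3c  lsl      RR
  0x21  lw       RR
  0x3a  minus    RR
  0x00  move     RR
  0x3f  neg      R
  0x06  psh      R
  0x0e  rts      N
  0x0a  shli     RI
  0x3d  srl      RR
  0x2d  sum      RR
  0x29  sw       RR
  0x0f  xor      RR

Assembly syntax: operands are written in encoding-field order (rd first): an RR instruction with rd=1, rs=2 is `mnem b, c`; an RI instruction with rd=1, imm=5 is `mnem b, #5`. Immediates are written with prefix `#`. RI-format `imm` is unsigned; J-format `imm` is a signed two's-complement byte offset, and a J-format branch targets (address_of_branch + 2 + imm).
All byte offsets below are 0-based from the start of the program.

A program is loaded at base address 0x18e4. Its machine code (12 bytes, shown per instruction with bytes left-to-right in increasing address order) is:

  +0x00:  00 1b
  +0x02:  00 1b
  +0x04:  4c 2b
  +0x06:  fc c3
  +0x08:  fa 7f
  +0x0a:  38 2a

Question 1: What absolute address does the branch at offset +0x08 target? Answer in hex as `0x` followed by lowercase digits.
0x18e8

off 0x08: read fa 7f as little → 0x7ffa
  opcode bits[15:10]=0x1f: jsr/J
  [9:0] imm=1018 (s10→-6) = #-6
  target = base 0x18e4 + off 0x08 + 2 + imm -6 = 0x18e8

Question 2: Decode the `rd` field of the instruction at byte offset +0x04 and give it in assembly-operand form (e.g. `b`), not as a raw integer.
@+04  little-endian(4c 2b) = 0x2b4c
  top 6b → 0xa → shli [RI]
  rd@[9:8]=0x3 ⇒ d
  imm@[7:0]=0x4c ⇒ #76

d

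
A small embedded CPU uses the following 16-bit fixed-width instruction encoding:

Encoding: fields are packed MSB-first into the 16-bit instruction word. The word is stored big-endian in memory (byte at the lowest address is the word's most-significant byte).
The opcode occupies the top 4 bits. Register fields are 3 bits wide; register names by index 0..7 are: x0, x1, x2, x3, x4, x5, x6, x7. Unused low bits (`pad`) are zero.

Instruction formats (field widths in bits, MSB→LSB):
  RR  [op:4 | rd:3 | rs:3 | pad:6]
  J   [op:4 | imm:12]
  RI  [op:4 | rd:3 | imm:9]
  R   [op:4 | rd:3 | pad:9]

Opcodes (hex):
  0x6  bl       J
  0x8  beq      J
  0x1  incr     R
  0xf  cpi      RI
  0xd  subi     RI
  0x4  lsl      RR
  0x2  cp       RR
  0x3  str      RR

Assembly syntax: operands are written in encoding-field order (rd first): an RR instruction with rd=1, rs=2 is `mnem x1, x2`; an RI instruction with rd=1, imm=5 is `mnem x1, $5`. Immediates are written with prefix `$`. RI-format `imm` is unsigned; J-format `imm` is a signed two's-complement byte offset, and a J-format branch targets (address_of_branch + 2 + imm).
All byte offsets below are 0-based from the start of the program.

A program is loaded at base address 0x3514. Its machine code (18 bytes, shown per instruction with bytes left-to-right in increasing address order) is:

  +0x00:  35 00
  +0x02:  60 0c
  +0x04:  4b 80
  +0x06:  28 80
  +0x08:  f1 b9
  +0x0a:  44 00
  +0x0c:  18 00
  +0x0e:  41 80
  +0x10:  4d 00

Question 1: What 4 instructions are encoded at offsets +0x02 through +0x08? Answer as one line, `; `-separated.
bl $12; lsl x5, x6; cp x4, x2; cpi x0, $441

+0x02: 60 0c ⇒ word 0x600c (big)
  opcode bits[15:12]=0x6: bl/J
  [11:0] imm=12 = $12
+0x04: 4b 80 ⇒ word 0x4b80 (big)
  opcode bits[15:12]=0x4: lsl/RR
  [11:9] rd=5 = x5
  [8:6] rs=6 = x6
+0x06: 28 80 ⇒ word 0x2880 (big)
  opcode bits[15:12]=0x2: cp/RR
  [11:9] rd=4 = x4
  [8:6] rs=2 = x2
+0x08: f1 b9 ⇒ word 0xf1b9 (big)
  opcode bits[15:12]=0xf: cpi/RI
  [11:9] rd=0 = x0
  [8:0] imm=441 = $441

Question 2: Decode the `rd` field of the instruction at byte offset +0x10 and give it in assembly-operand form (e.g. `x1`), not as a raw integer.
x6

+0x10: 4d 00 ⇒ word 0x4d00 (big)
  opcode bits[15:12]=0x4: lsl/RR
  rd: (w>>9)&0x7=0x6 → x6
  rs: (w>>6)&0x7=0x4 → x4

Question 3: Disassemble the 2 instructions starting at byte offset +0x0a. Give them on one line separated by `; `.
lsl x2, x0; incr x4

[0a] 44 00 → 0x4400
  opcode bits[15:12]=0x4: lsl/RR
  [11:9] rd=2 = x2
  [8:6] rs=0 = x0
[0c] 18 00 → 0x1800
  opcode bits[15:12]=0x1: incr/R
  [11:9] rd=4 = x4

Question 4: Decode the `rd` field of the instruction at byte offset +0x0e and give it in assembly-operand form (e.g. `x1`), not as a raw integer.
x0

[0e] 41 80 → 0x4180
  top 4b → 0x4 → lsl [RR]
  rd: (w>>9)&0x7=0x0 → x0
  rs: (w>>6)&0x7=0x6 → x6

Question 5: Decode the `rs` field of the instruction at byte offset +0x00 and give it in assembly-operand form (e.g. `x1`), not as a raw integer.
+0x00: 35 00 ⇒ word 0x3500 (big)
  op=0x3500>>12=0x3 ⇒ str (RR)
  rd@[11:9]=0x2 ⇒ x2
  rs@[8:6]=0x4 ⇒ x4

x4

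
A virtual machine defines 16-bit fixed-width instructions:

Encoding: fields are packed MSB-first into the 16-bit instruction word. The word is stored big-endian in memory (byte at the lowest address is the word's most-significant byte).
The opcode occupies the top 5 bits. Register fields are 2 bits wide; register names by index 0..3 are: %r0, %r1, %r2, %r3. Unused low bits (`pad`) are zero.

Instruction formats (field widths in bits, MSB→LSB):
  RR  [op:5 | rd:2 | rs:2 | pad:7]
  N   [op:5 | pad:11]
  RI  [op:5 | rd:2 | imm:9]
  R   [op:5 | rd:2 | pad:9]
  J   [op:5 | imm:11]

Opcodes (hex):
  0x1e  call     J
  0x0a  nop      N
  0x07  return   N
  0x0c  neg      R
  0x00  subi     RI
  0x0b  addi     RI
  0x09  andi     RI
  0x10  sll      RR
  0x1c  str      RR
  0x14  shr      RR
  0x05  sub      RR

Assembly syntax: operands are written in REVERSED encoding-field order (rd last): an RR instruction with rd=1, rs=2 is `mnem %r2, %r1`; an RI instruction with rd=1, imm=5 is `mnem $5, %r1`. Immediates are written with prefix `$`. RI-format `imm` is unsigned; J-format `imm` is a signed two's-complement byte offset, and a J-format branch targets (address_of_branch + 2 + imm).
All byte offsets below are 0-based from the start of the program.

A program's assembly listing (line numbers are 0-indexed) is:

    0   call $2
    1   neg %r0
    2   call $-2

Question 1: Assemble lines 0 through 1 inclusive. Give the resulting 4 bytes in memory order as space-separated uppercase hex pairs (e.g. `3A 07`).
F0 02 60 00

line 0 (call): pack op=0x1e:5|imm=2:11 = 0xf002; big→ f0 02
line 1 (neg): pack op=0xc:5|rd=0:2|pad=0:9 = 0x6000; big→ 60 00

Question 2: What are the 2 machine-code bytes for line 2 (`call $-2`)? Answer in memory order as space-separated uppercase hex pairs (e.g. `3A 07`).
2. call fields op=0x1e:5|imm=-2:11 → word f7feh → f7 fe

F7 FE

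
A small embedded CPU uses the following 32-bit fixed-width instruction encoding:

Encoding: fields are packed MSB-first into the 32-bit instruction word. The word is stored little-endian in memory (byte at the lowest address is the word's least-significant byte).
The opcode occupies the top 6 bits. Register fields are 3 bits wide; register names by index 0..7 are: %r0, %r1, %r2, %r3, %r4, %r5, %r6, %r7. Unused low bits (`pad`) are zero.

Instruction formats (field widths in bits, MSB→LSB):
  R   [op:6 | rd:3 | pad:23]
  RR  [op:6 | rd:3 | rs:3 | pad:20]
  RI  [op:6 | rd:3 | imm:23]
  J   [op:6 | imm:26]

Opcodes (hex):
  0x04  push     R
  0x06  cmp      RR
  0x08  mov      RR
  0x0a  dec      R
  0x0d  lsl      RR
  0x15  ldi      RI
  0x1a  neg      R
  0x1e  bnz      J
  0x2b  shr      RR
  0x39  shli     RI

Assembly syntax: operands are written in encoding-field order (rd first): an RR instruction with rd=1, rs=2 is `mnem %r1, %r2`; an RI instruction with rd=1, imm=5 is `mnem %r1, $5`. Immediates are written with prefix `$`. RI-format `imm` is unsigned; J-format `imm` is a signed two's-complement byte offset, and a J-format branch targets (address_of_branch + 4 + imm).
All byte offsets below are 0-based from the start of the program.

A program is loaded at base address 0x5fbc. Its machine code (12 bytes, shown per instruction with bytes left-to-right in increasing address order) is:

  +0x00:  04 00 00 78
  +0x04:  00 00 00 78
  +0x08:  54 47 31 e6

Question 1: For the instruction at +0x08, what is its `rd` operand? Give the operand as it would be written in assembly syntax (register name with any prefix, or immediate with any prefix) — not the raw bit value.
%r4

off 0x08: read 54 47 31 e6 as little → 0xe6314754
  top 6b → 0x39 → shli [RI]
  rd: (w>>23)&0x7=0x4 → %r4
  imm: (w>>0)&0x7fffff=0x314754 → $3229524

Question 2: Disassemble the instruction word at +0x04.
+0x04: 00 00 00 78 ⇒ word 0x78000000 (little)
  opcode bits[31:26]=0x1e: bnz/J
  imm@[25:0]=0x0 ⇒ $0

bnz $0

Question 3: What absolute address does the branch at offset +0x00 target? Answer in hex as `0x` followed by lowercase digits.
0x5fc4

off 0x00: read 04 00 00 78 as little → 0x78000004
  opcode bits[31:26]=0x1e: bnz/J
  imm@[25:0]=0x4 ⇒ $4
  target = base 0x5fbc + off 0x00 + 4 + imm 4 = 0x5fc4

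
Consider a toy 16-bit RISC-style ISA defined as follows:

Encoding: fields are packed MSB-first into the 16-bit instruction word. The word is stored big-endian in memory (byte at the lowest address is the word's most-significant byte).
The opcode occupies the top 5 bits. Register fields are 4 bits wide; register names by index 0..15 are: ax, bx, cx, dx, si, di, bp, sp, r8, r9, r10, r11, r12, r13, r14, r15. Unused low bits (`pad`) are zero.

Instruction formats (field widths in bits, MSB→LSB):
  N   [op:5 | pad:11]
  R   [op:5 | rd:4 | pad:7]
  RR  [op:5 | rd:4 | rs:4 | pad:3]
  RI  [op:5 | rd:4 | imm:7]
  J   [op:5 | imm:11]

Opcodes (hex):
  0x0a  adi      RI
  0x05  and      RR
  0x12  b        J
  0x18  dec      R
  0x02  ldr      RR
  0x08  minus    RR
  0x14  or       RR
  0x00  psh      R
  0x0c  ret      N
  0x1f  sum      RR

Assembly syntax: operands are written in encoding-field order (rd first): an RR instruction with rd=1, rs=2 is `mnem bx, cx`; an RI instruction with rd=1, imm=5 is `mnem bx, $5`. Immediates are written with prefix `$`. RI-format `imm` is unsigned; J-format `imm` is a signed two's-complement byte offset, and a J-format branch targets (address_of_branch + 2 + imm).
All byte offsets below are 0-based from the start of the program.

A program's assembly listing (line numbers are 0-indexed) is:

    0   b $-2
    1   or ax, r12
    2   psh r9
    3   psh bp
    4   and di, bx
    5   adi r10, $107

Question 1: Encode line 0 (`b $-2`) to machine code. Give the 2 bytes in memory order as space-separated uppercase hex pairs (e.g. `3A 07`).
L0: b op=0x12:5|imm=-2:11 ⇒ 0x97fe ⇒ big 97 fe

97 FE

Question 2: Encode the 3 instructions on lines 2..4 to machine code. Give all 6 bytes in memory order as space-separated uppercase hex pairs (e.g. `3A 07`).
04 80 03 00 2A 88

L2: psh op=0x0:5|rd=9:4|pad=0:7 ⇒ 0x0480 ⇒ big 04 80
L3: psh op=0x0:5|rd=6:4|pad=0:7 ⇒ 0x0300 ⇒ big 03 00
L4: and op=0x5:5|rd=5:4|rs=1:4|pad=0:3 ⇒ 0x2a88 ⇒ big 2a 88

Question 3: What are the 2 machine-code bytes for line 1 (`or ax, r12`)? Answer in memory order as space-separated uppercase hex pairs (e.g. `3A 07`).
L1: or op=0x14:5|rd=0:4|rs=12:4|pad=0:3 ⇒ 0xa060 ⇒ big a0 60

A0 60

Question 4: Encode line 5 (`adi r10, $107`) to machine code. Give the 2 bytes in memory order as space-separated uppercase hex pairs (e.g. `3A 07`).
L5: adi op=0xa:5|rd=10:4|imm=107:7 ⇒ 0x556b ⇒ big 55 6b

55 6B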